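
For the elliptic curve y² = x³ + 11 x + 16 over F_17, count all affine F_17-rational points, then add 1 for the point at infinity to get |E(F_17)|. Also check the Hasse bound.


Affine points = {(0, 4), (0, 13), (3, 5), (3, 12), (5, 3), (5, 14), (6, 3), (6, 14), (8, 2), (8, 15), (10, 2), (10, 15), (16, 2), (16, 15)}; affine count = 14; |E(F_17)| = 15.

Discriminant check: Δ ∝ 4a³ + 27b² = 4·11³ + 27·16² = 4·1331 + 27·256 ≡ 13 (mod 17). Nonzero ⇒ E is nonsingular.
For each x ∈ F_17, compute rhs = x³ + 11·x + 16 mod 17, then count y ∈ F_17 with y² ≡ rhs.
  x = 0: rhs = 16, matching y values: 4, 13 (2 points).
  x = 1: rhs = 11, matching y values: none (0 points).
  x = 2: rhs = 12, matching y values: none (0 points).
  x = 3: rhs = 8, matching y values: 5, 12 (2 points).
  x = 4: rhs = 5, matching y values: none (0 points).
  x = 5: rhs = 9, matching y values: 3, 14 (2 points).
  x = 6: rhs = 9, matching y values: 3, 14 (2 points).
  x = 7: rhs = 11, matching y values: none (0 points).
  x = 8: rhs = 4, matching y values: 2, 15 (2 points).
  x = 9: rhs = 11, matching y values: none (0 points).
  x = 10: rhs = 4, matching y values: 2, 15 (2 points).
  x = 11: rhs = 6, matching y values: none (0 points).
  x = 12: rhs = 6, matching y values: none (0 points).
  x = 13: rhs = 10, matching y values: none (0 points).
  x = 14: rhs = 7, matching y values: none (0 points).
  x = 15: rhs = 3, matching y values: none (0 points).
  x = 16: rhs = 4, matching y values: 2, 15 (2 points).
Total affine count: 14.
Full point count |E(F_17)| = 14 + 1 = 15.
Hasse bound: |15 − (17+1)| = |-3| = 3 ≤ 2√17 ≈ 8.2462 ✓.


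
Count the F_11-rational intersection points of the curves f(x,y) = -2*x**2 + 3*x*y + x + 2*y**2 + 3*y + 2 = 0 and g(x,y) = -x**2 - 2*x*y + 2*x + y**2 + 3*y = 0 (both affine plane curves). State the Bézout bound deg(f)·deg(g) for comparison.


Common zeros: {(0, 8)}; count = 1; Bézout bound = 4.

deg(f) = 2, deg(g) = 2, so Bézout bound = 4.
Scan x ∈ F_11. For each x, list the y ∈ F_11 with f(x, y) ≡ 0 and those with g(x, y) ≡ 0 (mod 11); the common zeros in that column are the intersection.
  x = 0: f ≡ 0 at y ∈ {7, 8}; g ≡ 0 at y ∈ {0, 8}; common: {8}.
  x = 1: f ≡ 0 at y ∈ ∅; g ≡ 0 at y ∈ ∅; common: ∅.
  x = 2: f ≡ 0 at y ∈ {2, 10}; g ≡ 0 at y ∈ {0, 1}; common: ∅.
  x = 3: f ≡ 0 at y ∈ ∅; g ≡ 0 at y ∈ ∅; common: ∅.
  x = 4: f ≡ 0 at y ∈ {4, 5}; g ≡ 0 at y ∈ ∅; common: ∅.
  x = 5: f ≡ 0 at y ∈ ∅; g ≡ 0 at y ∈ ∅; common: ∅.
  x = 6: f ≡ 0 at y ∈ ∅; g ≡ 0 at y ∈ {4, 5}; common: ∅.
  x = 7: f ≡ 0 at y ∈ {2, 8}; g ≡ 0 at y ∈ ∅; common: ∅.
  x = 8: f ≡ 0 at y ∈ {4, 10}; g ≡ 0 at y ∈ {5, 8}; common: ∅.
  x = 9: f ≡ 0 at y ∈ ∅; g ≡ 0 at y ∈ {1, 3}; common: ∅.
  x = 10: f ≡ 0 at y ∈ ∅; g ≡ 0 at y ∈ {2, 4}; common: ∅.
Collecting: common zeros = {(0, 8)}, so the count is 1.
Comparison with the Bézout bound: 1 ≤ 4 = deg(f)·deg(g), as expected for curves with no common component (the affine F_11-count falls short of the bound because intersections may lie at infinity, over extension fields, or carry multiplicity).


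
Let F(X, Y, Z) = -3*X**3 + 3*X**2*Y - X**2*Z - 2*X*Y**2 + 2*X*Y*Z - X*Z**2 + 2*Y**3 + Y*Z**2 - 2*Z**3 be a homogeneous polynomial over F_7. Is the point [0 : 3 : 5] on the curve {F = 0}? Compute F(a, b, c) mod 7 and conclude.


F(0,3,5) ≡ 5 (mod 7); P is NOT on the curve.

Evaluate F(0, 3, 5) term-by-term (mod 7).
  -3*X**3 ↦ -3·0·1·1 = 0
  3*X**2*Y ↦ 3·0·3·1 = 0
  -X**2*Z ↦ -1·0·1·5 = 0
  -2*X*Y**2 ↦ -2·0·9·1 = 0
  2*X*Y*Z ↦ 2·0·3·5 = 0
  -X*Z**2 ↦ -1·0·1·25 = 0
  2*Y**3 ↦ 2·1·27·1 = 54
  Y*Z**2 ↦ 1·1·3·25 = 75
  -2*Z**3 ↦ -2·1·1·125 = -250
Sum: F(0, 3, 5) = (0) + (0) + (0) + (0) + (0) + (0) + (54) + (75) + (-250) = -121.
Reducing mod 7: -121 ≡ 5 (mod 7).
Since F(a, b, c) ≡ 5 ≠ 0 (mod 7), P does NOT lie on the curve.


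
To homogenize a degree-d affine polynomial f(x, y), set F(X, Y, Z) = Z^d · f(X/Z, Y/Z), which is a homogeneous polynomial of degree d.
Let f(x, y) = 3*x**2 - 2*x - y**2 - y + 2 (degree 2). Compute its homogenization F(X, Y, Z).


F(X, Y, Z) = 3*X**2 - 2*X*Z - Y**2 - Y*Z + 2*Z**2

deg(f) = 2.
Substitute x = X/Z, y = Y/Z into f, then multiply by Z^2.
  monomial 3·x^2·y^0 ↦ 3·X^2·Y^0·Z^0.
  monomial -2·x^1·y^0 ↦ -2·X^1·Y^0·Z^1.
  monomial -1·x^0·y^2 ↦ -1·X^0·Y^2·Z^0.
  monomial -1·x^0·y^1 ↦ -1·X^0·Y^1·Z^1.
  monomial 2·x^0·y^0 ↦ 2·X^0·Y^0·Z^2.
Collecting: F(X, Y, Z) = 3*X**2 - 2*X*Z - Y**2 - Y*Z + 2*Z**2.


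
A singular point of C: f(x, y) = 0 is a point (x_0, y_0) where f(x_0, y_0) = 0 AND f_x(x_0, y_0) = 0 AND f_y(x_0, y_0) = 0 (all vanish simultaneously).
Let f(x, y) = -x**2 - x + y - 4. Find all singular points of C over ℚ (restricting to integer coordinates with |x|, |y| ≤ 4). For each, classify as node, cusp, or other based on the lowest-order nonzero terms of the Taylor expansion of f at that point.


No singular points in the scanned grid; C is smooth there.

Compute partial derivatives:
  f_x = -2*x - 1.
  f_y = 1.
f_y = 1 is a nonzero constant, so f_y never vanishes: no point (x, y) can satisfy f = f_x = f_y = 0. In particular no (x, y) ∈ {−4, ..., 4}² is singular; the curve is smooth.


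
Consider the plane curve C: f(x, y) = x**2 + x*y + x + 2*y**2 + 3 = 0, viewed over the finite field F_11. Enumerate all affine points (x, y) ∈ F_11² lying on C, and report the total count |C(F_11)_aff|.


Affine F_11-points: {(0, 2), (0, 9), (1, 7), (1, 9), (2, 3), (2, 7), (5, 0), (5, 3), (8, 2), (8, 5)}; count = 10.

For each of the 121 pairs (x, y) ∈ F_11², evaluate f(x, y) mod 11. Record the zeros.
  x = 0: [0↦3, 1↦5, 2↦0, 3↦10, 4↦2, 5↦9, 6↦9, 7↦2, 8↦10, 9↦0, 10↦5]  zeros at y ∈ {2, 9}
  x = 1: [0↦5, 1↦8, 2↦4, 3↦4, 4↦8, 5↦5, 6↦6, 7↦0, 8↦9, 9↦0, 10↦6]  zeros at y ∈ {7, 9}
  x = 2: [0↦9, 1↦2, 2↦10, 3↦0, 4↦5, 5↦3, 6↦5, 7↦0, 8↦10, 9↦2, 10↦9]  zeros at y ∈ {3, 7}
  x = 3: [0↦4, 1↦9, 2↦7, 3↦9, 4↦4, 5↦3, 6↦6, 7↦2, 8↦2, 9↦6, 10↦3]  zeros at y ∈ ∅
  x = 4: [0↦1, 1↦7, 2↦6, 3↦9, 4↦5, 5↦5, 6↦9, 7↦6, 8↦7, 9↦1, 10↦10]  zeros at y ∈ ∅
  x = 5: [0↦0, 1↦7, 2↦7, 3↦0, 4↦8, 5↦9, 6↦3, 7↦1, 8↦3, 9↦9, 10↦8]  zeros at y ∈ {0, 3}
  x = 6: [0↦1, 1↦9, 2↦10, 3↦4, 4↦2, 5↦4, 6↦10, 7↦9, 8↦1, 9↦8, 10↦8]  zeros at y ∈ ∅
  x = 7: [0↦4, 1↦2, 2↦4, 3↦10, 4↦9, 5↦1, 6↦8, 7↦8, 8↦1, 9↦9, 10↦10]  zeros at y ∈ ∅
  x = 8: [0↦9, 1↦8, 2↦0, 3↦7, 4↦7, 5↦0, 6↦8, 7↦9, 8↦3, 9↦1, 10↦3]  zeros at y ∈ {2, 5}
  x = 9: [0↦5, 1↦5, 2↦9, 3↦6, 4↦7, 5↦1, 6↦10, 7↦1, 8↦7, 9↦6, 10↦9]  zeros at y ∈ ∅
  x = 10: [0↦3, 1↦4, 2↦9, 3↦7, 4↦9, 5↦4, 6↦3, 7↦6, 8↦2, 9↦2, 10↦6]  zeros at y ∈ ∅
Collecting zeros: affine points = {(0, 2), (0, 9), (1, 7), (1, 9), (2, 3), (2, 7), (5, 0), (5, 3), (8, 2), (8, 5)}.
Total count |C(F_11)_aff| = 10.


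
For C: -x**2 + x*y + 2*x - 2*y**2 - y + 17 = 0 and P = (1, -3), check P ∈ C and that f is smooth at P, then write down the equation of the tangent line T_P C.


Tangent line at P: -3*x + 12*y + 39 = 0.

Step 1: f(1, -3) = 0, so P lies on C.
Step 2: partial derivatives
  f_x(x, y) = -2*x + y + 2, f_y(x, y) = x - 4*y - 1.
  f_x(P) = -3, f_y(P) = 12 (gradient nonzero, so P is smooth).
Step 3: tangent line at P: -3·(x − 1) + 12·(y − -3) = 0.
Expanding: -3*x + 12*y + 39 = 0.


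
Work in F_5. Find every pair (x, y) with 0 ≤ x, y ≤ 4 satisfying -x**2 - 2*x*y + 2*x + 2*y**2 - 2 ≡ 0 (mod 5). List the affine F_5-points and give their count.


Affine F_5-points: {(0, 1), (0, 4), (3, 0), (3, 3), (4, 0), (4, 4)}; count = 6.

For each of the 25 pairs (x, y) ∈ F_5², evaluate f(x, y) mod 5. Record the zeros.
  x = 0: [0↦3, 1↦0, 2↦1, 3↦1, 4↦0]  zeros at y ∈ {1, 4}
  x = 1: [0↦4, 1↦4, 2↦3, 3↦1, 4↦3]  zeros at y ∈ ∅
  x = 2: [0↦3, 1↦1, 2↦3, 3↦4, 4↦4]  zeros at y ∈ ∅
  x = 3: [0↦0, 1↦1, 2↦1, 3↦0, 4↦3]  zeros at y ∈ {0, 3}
  x = 4: [0↦0, 1↦4, 2↦2, 3↦4, 4↦0]  zeros at y ∈ {0, 4}
Collecting zeros: affine points = {(0, 1), (0, 4), (3, 0), (3, 3), (4, 0), (4, 4)}.
Total count |C(F_5)_aff| = 6.


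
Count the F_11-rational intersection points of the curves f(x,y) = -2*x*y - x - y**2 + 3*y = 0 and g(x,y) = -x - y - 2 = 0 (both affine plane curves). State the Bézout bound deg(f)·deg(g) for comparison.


Common zeros: {(7, 2), (8, 1)}; count = 2; Bézout bound = 2.

deg(f) = 2, deg(g) = 1, so Bézout bound = 2.
Scan x ∈ F_11. For each x, list the y ∈ F_11 with f(x, y) ≡ 0 and those with g(x, y) ≡ 0 (mod 11); the common zeros in that column are the intersection.
  x = 0: f ≡ 0 at y ∈ {0, 3}; g ≡ 0 at y ∈ {9}; common: ∅.
  x = 1: f ≡ 0 at y ∈ ∅; g ≡ 0 at y ∈ {8}; common: ∅.
  x = 2: f ≡ 0 at y ∈ {4, 6}; g ≡ 0 at y ∈ {7}; common: ∅.
  x = 3: f ≡ 0 at y ∈ ∅; g ≡ 0 at y ∈ {6}; common: ∅.
  x = 4: f ≡ 0 at y ∈ {7, 10}; g ≡ 0 at y ∈ {5}; common: ∅.
  x = 5: f ≡ 0 at y ∈ ∅; g ≡ 0 at y ∈ {4}; common: ∅.
  x = 6: f ≡ 0 at y ∈ ∅; g ≡ 0 at y ∈ {3}; common: ∅.
  x = 7: f ≡ 0 at y ∈ {2, 9}; g ≡ 0 at y ∈ {2}; common: {2}.
  x = 8: f ≡ 0 at y ∈ {1, 8}; g ≡ 0 at y ∈ {1}; common: {1}.
  x = 9: f ≡ 0 at y ∈ ∅; g ≡ 0 at y ∈ {0}; common: ∅.
  x = 10: f ≡ 0 at y ∈ ∅; g ≡ 0 at y ∈ {10}; common: ∅.
Collecting: common zeros = {(7, 2), (8, 1)}, so the count is 2.
Comparison with the Bézout bound: 2 ≤ 2 = deg(f)·deg(g), as expected for curves with no common component (the bound is attained).


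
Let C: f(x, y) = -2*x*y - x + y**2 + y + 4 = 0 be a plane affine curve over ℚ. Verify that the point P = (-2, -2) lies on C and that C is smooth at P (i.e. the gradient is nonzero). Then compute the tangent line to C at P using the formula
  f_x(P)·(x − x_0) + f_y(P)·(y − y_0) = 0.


Tangent line at P: 3*x + y + 8 = 0.

Step 1: f(-2, -2) = 0, so P lies on C.
Step 2: partial derivatives
  f_x(x, y) = -2*y - 1, f_y(x, y) = -2*x + 2*y + 1.
  f_x(P) = 3, f_y(P) = 1 (gradient nonzero, so P is smooth).
Step 3: tangent line at P: 3·(x − -2) + 1·(y − -2) = 0.
Expanding: 3*x + y + 8 = 0.


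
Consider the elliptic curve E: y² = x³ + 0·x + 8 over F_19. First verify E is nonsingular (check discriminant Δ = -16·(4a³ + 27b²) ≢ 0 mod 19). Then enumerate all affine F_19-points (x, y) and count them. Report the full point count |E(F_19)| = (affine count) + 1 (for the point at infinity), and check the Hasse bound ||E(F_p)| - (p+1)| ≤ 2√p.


Affine points = {(1, 3), (1, 16), (2, 4), (2, 15), (3, 4), (3, 15), (5, 0), (7, 3), (7, 16), (8, 8), (8, 11), (10, 1), (10, 18), (11, 3), (11, 16), (12, 8), (12, 11), (13, 1), (13, 18), (14, 4), (14, 15), (15, 1), (15, 18), (16, 0), (17, 0), (18, 8), (18, 11)}; affine count = 27; |E(F_19)| = 28.

Discriminant check: Δ ∝ 4a³ + 27b² = 4·0³ + 27·8² = 4·0 + 27·64 ≡ 18 (mod 19). Nonzero ⇒ E is nonsingular.
For each x ∈ F_19, compute rhs = x³ + 0·x + 8 mod 19, then count y ∈ F_19 with y² ≡ rhs.
  x = 0: rhs = 8, matching y values: none (0 points).
  x = 1: rhs = 9, matching y values: 3, 16 (2 points).
  x = 2: rhs = 16, matching y values: 4, 15 (2 points).
  x = 3: rhs = 16, matching y values: 4, 15 (2 points).
  x = 4: rhs = 15, matching y values: none (0 points).
  x = 5: rhs = 0, matching y values: 0 (1 points).
  x = 6: rhs = 15, matching y values: none (0 points).
  x = 7: rhs = 9, matching y values: 3, 16 (2 points).
  x = 8: rhs = 7, matching y values: 8, 11 (2 points).
  x = 9: rhs = 15, matching y values: none (0 points).
  x = 10: rhs = 1, matching y values: 1, 18 (2 points).
  x = 11: rhs = 9, matching y values: 3, 16 (2 points).
  x = 12: rhs = 7, matching y values: 8, 11 (2 points).
  x = 13: rhs = 1, matching y values: 1, 18 (2 points).
  x = 14: rhs = 16, matching y values: 4, 15 (2 points).
  x = 15: rhs = 1, matching y values: 1, 18 (2 points).
  x = 16: rhs = 0, matching y values: 0 (1 points).
  x = 17: rhs = 0, matching y values: 0 (1 points).
  x = 18: rhs = 7, matching y values: 8, 11 (2 points).
Total affine count: 27.
Full point count |E(F_19)| = 27 + 1 = 28.
Hasse bound: |28 − (19+1)| = |8| = 8 ≤ 2√19 ≈ 8.7178 ✓.


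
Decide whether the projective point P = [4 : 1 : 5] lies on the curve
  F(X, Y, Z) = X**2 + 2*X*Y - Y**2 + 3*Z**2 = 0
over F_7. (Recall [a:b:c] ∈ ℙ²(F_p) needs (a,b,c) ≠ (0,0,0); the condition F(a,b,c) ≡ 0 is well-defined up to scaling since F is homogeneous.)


F(4,1,5) ≡ 0 (mod 7); P is on the curve.

Evaluate F(4, 1, 5) term-by-term (mod 7).
  X**2 ↦ 1·16·1·1 = 16
  2*X*Y ↦ 2·4·1·1 = 8
  -Y**2 ↦ -1·1·1·1 = -1
  3*Z**2 ↦ 3·1·1·25 = 75
Sum: F(4, 1, 5) = (16) + (8) + (-1) + (75) = 98.
Reducing mod 7: 98 ≡ 0 (mod 7).
Since F(a, b, c) ≡ 0 (mod 7), P lies on the curve.


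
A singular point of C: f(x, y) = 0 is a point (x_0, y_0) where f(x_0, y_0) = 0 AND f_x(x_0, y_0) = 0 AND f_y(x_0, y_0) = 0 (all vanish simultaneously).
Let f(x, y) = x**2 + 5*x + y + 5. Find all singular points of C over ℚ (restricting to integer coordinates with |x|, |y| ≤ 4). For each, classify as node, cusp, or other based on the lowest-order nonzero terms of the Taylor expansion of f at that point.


No singular points in the scanned grid; C is smooth there.

Compute partial derivatives:
  f_x = 2*x + 5.
  f_y = 1.
f_y = 1 is a nonzero constant, so f_y never vanishes: no point (x, y) can satisfy f = f_x = f_y = 0. In particular no (x, y) ∈ {−4, ..., 4}² is singular; the curve is smooth.


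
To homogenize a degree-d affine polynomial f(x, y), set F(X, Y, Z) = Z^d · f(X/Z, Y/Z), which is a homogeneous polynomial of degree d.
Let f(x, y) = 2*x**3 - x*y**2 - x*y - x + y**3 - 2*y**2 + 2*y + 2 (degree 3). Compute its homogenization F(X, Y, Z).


F(X, Y, Z) = 2*X**3 - X*Y**2 - X*Y*Z - X*Z**2 + Y**3 - 2*Y**2*Z + 2*Y*Z**2 + 2*Z**3

deg(f) = 3.
Substitute x = X/Z, y = Y/Z into f, then multiply by Z^3.
  monomial 2·x^3·y^0 ↦ 2·X^3·Y^0·Z^0.
  monomial -1·x^1·y^2 ↦ -1·X^1·Y^2·Z^0.
  monomial -1·x^1·y^1 ↦ -1·X^1·Y^1·Z^1.
  monomial -1·x^1·y^0 ↦ -1·X^1·Y^0·Z^2.
  monomial 1·x^0·y^3 ↦ 1·X^0·Y^3·Z^0.
  monomial -2·x^0·y^2 ↦ -2·X^0·Y^2·Z^1.
  monomial 2·x^0·y^1 ↦ 2·X^0·Y^1·Z^2.
  monomial 2·x^0·y^0 ↦ 2·X^0·Y^0·Z^3.
Collecting: F(X, Y, Z) = 2*X**3 - X*Y**2 - X*Y*Z - X*Z**2 + Y**3 - 2*Y**2*Z + 2*Y*Z**2 + 2*Z**3.


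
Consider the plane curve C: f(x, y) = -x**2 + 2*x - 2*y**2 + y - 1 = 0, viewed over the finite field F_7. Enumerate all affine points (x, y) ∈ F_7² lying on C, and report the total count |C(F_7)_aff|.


Affine F_7-points: {(0, 2), (1, 0), (1, 4), (2, 2), (3, 5), (3, 6), (6, 5), (6, 6)}; count = 8.

For each of the 49 pairs (x, y) ∈ F_7², evaluate f(x, y) mod 7. Record the zeros.
  x = 0: [0↦6, 1↦5, 2↦0, 3↦5, 4↦6, 5↦3, 6↦3]  zeros at y ∈ {2}
  x = 1: [0↦0, 1↦6, 2↦1, 3↦6, 4↦0, 5↦4, 6↦4]  zeros at y ∈ {0, 4}
  x = 2: [0↦6, 1↦5, 2↦0, 3↦5, 4↦6, 5↦3, 6↦3]  zeros at y ∈ {2}
  x = 3: [0↦3, 1↦2, 2↦4, 3↦2, 4↦3, 5↦0, 6↦0]  zeros at y ∈ {5, 6}
  x = 4: [0↦5, 1↦4, 2↦6, 3↦4, 4↦5, 5↦2, 6↦2]  zeros at y ∈ ∅
  x = 5: [0↦5, 1↦4, 2↦6, 3↦4, 4↦5, 5↦2, 6↦2]  zeros at y ∈ ∅
  x = 6: [0↦3, 1↦2, 2↦4, 3↦2, 4↦3, 5↦0, 6↦0]  zeros at y ∈ {5, 6}
Collecting zeros: affine points = {(0, 2), (1, 0), (1, 4), (2, 2), (3, 5), (3, 6), (6, 5), (6, 6)}.
Total count |C(F_7)_aff| = 8.


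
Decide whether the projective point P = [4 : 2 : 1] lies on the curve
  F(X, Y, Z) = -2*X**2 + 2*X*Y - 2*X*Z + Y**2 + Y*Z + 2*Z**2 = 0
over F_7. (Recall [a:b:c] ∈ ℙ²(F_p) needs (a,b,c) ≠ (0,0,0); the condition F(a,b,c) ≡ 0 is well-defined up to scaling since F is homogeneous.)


F(4,2,1) ≡ 5 (mod 7); P is NOT on the curve.

Evaluate F(4, 2, 1) term-by-term (mod 7).
  -2*X**2 ↦ -2·16·1·1 = -32
  2*X*Y ↦ 2·4·2·1 = 16
  -2*X*Z ↦ -2·4·1·1 = -8
  Y**2 ↦ 1·1·4·1 = 4
  Y*Z ↦ 1·1·2·1 = 2
  2*Z**2 ↦ 2·1·1·1 = 2
Sum: F(4, 2, 1) = (-32) + (16) + (-8) + (4) + (2) + (2) = -16.
Reducing mod 7: -16 ≡ 5 (mod 7).
Since F(a, b, c) ≡ 5 ≠ 0 (mod 7), P does NOT lie on the curve.


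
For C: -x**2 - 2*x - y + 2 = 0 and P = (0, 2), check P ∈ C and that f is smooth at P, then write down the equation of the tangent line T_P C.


Tangent line at P: -2*x - y + 2 = 0.

Step 1: f(0, 2) = 0, so P lies on C.
Step 2: partial derivatives
  f_x(x, y) = -2*x - 2, f_y(x, y) = -1.
  f_x(P) = -2, f_y(P) = -1 (gradient nonzero, so P is smooth).
Step 3: tangent line at P: -2·(x − 0) + -1·(y − 2) = 0.
Expanding: -2*x - y + 2 = 0.


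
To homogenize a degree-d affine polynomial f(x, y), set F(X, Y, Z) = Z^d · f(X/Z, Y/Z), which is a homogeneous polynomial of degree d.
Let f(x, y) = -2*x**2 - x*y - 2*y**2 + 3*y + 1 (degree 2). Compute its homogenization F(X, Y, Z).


F(X, Y, Z) = -2*X**2 - X*Y - 2*Y**2 + 3*Y*Z + Z**2

deg(f) = 2.
Substitute x = X/Z, y = Y/Z into f, then multiply by Z^2.
  monomial -2·x^2·y^0 ↦ -2·X^2·Y^0·Z^0.
  monomial -1·x^1·y^1 ↦ -1·X^1·Y^1·Z^0.
  monomial -2·x^0·y^2 ↦ -2·X^0·Y^2·Z^0.
  monomial 3·x^0·y^1 ↦ 3·X^0·Y^1·Z^1.
  monomial 1·x^0·y^0 ↦ 1·X^0·Y^0·Z^2.
Collecting: F(X, Y, Z) = -2*X**2 - X*Y - 2*Y**2 + 3*Y*Z + Z**2.


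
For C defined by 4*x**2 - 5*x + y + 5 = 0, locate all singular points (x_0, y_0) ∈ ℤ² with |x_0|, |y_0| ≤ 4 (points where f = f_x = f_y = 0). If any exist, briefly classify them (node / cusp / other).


No singular points in the scanned grid; C is smooth there.

Compute partial derivatives:
  f_x = 8*x - 5.
  f_y = 1.
f_y = 1 is a nonzero constant, so f_y never vanishes: no point (x, y) can satisfy f = f_x = f_y = 0. In particular no (x, y) ∈ {−4, ..., 4}² is singular; the curve is smooth.


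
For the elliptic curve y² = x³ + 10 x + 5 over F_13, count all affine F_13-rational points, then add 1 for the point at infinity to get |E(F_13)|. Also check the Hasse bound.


Affine points = {(1, 4), (1, 9), (3, 6), (3, 7), (8, 5), (8, 8), (10, 0), (11, 4), (11, 9)}; affine count = 9; |E(F_13)| = 10.

Discriminant check: Δ ∝ 4a³ + 27b² = 4·10³ + 27·5² = 4·1000 + 27·25 ≡ 8 (mod 13). Nonzero ⇒ E is nonsingular.
For each x ∈ F_13, compute rhs = x³ + 10·x + 5 mod 13, then count y ∈ F_13 with y² ≡ rhs.
  x = 0: rhs = 5, matching y values: none (0 points).
  x = 1: rhs = 3, matching y values: 4, 9 (2 points).
  x = 2: rhs = 7, matching y values: none (0 points).
  x = 3: rhs = 10, matching y values: 6, 7 (2 points).
  x = 4: rhs = 5, matching y values: none (0 points).
  x = 5: rhs = 11, matching y values: none (0 points).
  x = 6: rhs = 8, matching y values: none (0 points).
  x = 7: rhs = 2, matching y values: none (0 points).
  x = 8: rhs = 12, matching y values: 5, 8 (2 points).
  x = 9: rhs = 5, matching y values: none (0 points).
  x = 10: rhs = 0, matching y values: 0 (1 points).
  x = 11: rhs = 3, matching y values: 4, 9 (2 points).
  x = 12: rhs = 7, matching y values: none (0 points).
Total affine count: 9.
Full point count |E(F_13)| = 9 + 1 = 10.
Hasse bound: |10 − (13+1)| = |-4| = 4 ≤ 2√13 ≈ 7.2111 ✓.


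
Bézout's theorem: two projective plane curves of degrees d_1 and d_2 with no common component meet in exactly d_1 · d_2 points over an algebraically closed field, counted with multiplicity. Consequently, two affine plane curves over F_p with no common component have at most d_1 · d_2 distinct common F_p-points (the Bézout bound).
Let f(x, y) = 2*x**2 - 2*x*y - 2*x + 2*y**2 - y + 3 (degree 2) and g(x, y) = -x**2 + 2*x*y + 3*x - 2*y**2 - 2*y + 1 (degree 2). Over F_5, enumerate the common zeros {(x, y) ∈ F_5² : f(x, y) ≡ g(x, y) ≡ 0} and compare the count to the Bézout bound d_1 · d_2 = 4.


Common zeros: {(1, 2)}; count = 1; Bézout bound = 4.

deg(f) = 2, deg(g) = 2, so Bézout bound = 4.
Scan x ∈ F_5. For each x, list the y ∈ F_5 with f(x, y) ≡ 0 and those with g(x, y) ≡ 0 (mod 5); the common zeros in that column are the intersection.
  x = 0: f ≡ 0 at y ∈ ∅; g ≡ 0 at y ∈ ∅; common: ∅.
  x = 1: f ≡ 0 at y ∈ {2}; g ≡ 0 at y ∈ {2, 3}; common: {2}.
  x = 2: f ≡ 0 at y ∈ {2, 3}; g ≡ 0 at y ∈ ∅; common: ∅.
  x = 3: f ≡ 0 at y ∈ {0, 1}; g ≡ 0 at y ∈ {3, 4}; common: ∅.
  x = 4: f ≡ 0 at y ∈ {1}; g ≡ 0 at y ∈ ∅; common: ∅.
Collecting: common zeros = {(1, 2)}, so the count is 1.
Comparison with the Bézout bound: 1 ≤ 4 = deg(f)·deg(g), as expected for curves with no common component (the affine F_5-count falls short of the bound because intersections may lie at infinity, over extension fields, or carry multiplicity).


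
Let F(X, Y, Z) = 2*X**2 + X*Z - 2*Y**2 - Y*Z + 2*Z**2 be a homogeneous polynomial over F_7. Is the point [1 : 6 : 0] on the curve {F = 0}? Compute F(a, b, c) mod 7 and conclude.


F(1,6,0) ≡ 0 (mod 7); P is on the curve.

Evaluate F(1, 6, 0) term-by-term (mod 7).
  2*X**2 ↦ 2·1·1·1 = 2
  X*Z ↦ 1·1·1·0 = 0
  -2*Y**2 ↦ -2·1·36·1 = -72
  -Y*Z ↦ -1·1·6·0 = 0
  2*Z**2 ↦ 2·1·1·0 = 0
Sum: F(1, 6, 0) = (2) + (0) + (-72) + (0) + (0) = -70.
Reducing mod 7: -70 ≡ 0 (mod 7).
Since F(a, b, c) ≡ 0 (mod 7), P lies on the curve.


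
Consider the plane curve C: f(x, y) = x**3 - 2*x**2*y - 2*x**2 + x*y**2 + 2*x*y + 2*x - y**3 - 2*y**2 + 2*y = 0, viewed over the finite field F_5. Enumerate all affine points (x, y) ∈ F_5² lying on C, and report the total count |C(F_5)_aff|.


Affine F_5-points: {(0, 0), (3, 0), (3, 1), (4, 0), (4, 3), (4, 4)}; count = 6.

For each of the 25 pairs (x, y) ∈ F_5², evaluate f(x, y) mod 5. Record the zeros.
  x = 0: [0↦0, 1↦4, 2↦3, 3↦1, 4↦2]  zeros at y ∈ {0}
  x = 1: [0↦1, 1↦1, 2↦3, 3↦1, 4↦4]  zeros at y ∈ ∅
  x = 2: [0↦4, 1↦1, 2↦2, 3↦1, 4↦2]  zeros at y ∈ ∅
  x = 3: [0↦0, 1↦0, 2↦1, 3↦2, 4↦2]  zeros at y ∈ {0, 1}
  x = 4: [0↦0, 1↦4, 2↦1, 3↦0, 4↦0]  zeros at y ∈ {0, 3, 4}
Collecting zeros: affine points = {(0, 0), (3, 0), (3, 1), (4, 0), (4, 3), (4, 4)}.
Total count |C(F_5)_aff| = 6.


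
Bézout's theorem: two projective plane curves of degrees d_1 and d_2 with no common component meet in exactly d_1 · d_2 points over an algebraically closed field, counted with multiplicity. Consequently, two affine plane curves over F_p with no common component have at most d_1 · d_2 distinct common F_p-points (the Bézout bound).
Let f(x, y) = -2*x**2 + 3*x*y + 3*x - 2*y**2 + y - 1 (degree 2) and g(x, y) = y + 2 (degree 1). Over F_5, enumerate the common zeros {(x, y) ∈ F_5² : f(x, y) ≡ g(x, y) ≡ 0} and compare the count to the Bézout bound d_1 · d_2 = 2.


Common zeros: {(2, 3), (4, 3)}; count = 2; Bézout bound = 2.

deg(f) = 2, deg(g) = 1, so Bézout bound = 2.
Scan x ∈ F_5. For each x, list the y ∈ F_5 with f(x, y) ≡ 0 and those with g(x, y) ≡ 0 (mod 5); the common zeros in that column are the intersection.
  x = 0: f ≡ 0 at y ∈ ∅; g ≡ 0 at y ∈ {3}; common: ∅.
  x = 1: f ≡ 0 at y ∈ {0, 2}; g ≡ 0 at y ∈ {3}; common: ∅.
  x = 2: f ≡ 0 at y ∈ {3}; g ≡ 0 at y ∈ {3}; common: {3}.
  x = 3: f ≡ 0 at y ∈ {0}; g ≡ 0 at y ∈ {3}; common: ∅.
  x = 4: f ≡ 0 at y ∈ {1, 3}; g ≡ 0 at y ∈ {3}; common: {3}.
Collecting: common zeros = {(2, 3), (4, 3)}, so the count is 2.
Comparison with the Bézout bound: 2 ≤ 2 = deg(f)·deg(g), as expected for curves with no common component (the bound is attained).


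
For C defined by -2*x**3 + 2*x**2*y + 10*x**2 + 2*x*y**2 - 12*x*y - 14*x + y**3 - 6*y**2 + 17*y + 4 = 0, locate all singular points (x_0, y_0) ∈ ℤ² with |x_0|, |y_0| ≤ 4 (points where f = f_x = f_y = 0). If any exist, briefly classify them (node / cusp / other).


Singular points: {(2, 1)}; classification: cusp.

Compute partial derivatives:
  f_x = -6*x**2 + 4*x*y + 20*x + 2*y**2 - 12*y - 14.
  f_y = 2*x**2 + 4*x*y - 12*x + 3*y**2 - 12*y + 17.
Scan x_0 ∈ {−4, ..., 4}. For each x_0, f_y(x_0, y) is a polynomial in y; find its integer roots y ∈ {−4, ..., 4}, then test f_x and f at those candidates.
  x = -4: f_y(-4, y) = 3*y**2 - 28*y + 97; no integer root y with |y| ≤ 4.
  x = -3: f_y(-3, y) = 3*y**2 - 24*y + 71; no integer root y with |y| ≤ 4.
  x = -2: f_y(-2, y) = 3*y**2 - 20*y + 49; no integer root y with |y| ≤ 4.
  x = -1: f_y(-1, y) = 3*y**2 - 16*y + 31; no integer root y with |y| ≤ 4.
  x = 0: f_y(0, y) = 3*y**2 - 12*y + 17; no integer root y with |y| ≤ 4.
  x = 1: f_y(1, y) = 3*y**2 - 8*y + 7; no integer root y with |y| ≤ 4.
  x = 2: f_y(2, y) = 3*y**2 - 4*y + 1; vanishes at y ∈ {1}. (2, 1): f_x = 0, f = 0 — SINGULAR.
  x = 3: f_y(3, y) = 3*y**2 - 1; no integer root y with |y| ≤ 4.
  x = 4: f_y(4, y) = 3*y**2 + 4*y + 1; vanishes at y ∈ {-1}. (4, -1): f_x = -32 ≠ 0.
Only singular point on the grid: (2, 1).
Classify: substitute x = 2 + u, y = 1 + v and expand: f = -2*u**3 + 2*u**2*v + 2*u*v**2 + v**3 + v**2.
No constant or linear terms (consistent with a singular point). Quadratic part: v**2. Cubic part: -2*u**3 + 2*u**2*v + 2*u*v**2 + v**3.
The quadratic part v**2 is a perfect square, so there is a single (double) tangent line v = 0, i.e. y = 1. Restricting the cubic part to that line (v = 0) leaves -2*u**3 ≠ 0, so f is not divisible by v and the branch is v² ≈ 2*u**3 to lowest order — this is a cusp.
Classification: cusp.


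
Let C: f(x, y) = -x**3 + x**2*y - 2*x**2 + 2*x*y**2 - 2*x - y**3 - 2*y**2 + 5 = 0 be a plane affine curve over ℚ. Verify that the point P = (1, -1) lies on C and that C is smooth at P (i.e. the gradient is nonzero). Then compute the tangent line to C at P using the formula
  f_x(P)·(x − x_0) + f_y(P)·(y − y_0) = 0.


Tangent line at P: -9*x - 2*y + 7 = 0.

Step 1: f(1, -1) = 0, so P lies on C.
Step 2: partial derivatives
  f_x(x, y) = -3*x**2 + 2*x*y - 4*x + 2*y**2 - 2, f_y(x, y) = x**2 + 4*x*y - 3*y**2 - 4*y.
  f_x(P) = -9, f_y(P) = -2 (gradient nonzero, so P is smooth).
Step 3: tangent line at P: -9·(x − 1) + -2·(y − -1) = 0.
Expanding: -9*x - 2*y + 7 = 0.


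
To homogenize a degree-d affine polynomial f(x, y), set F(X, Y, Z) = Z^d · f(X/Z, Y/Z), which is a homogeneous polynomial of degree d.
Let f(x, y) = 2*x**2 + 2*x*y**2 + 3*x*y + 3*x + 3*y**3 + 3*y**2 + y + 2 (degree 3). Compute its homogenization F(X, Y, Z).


F(X, Y, Z) = 2*X**2*Z + 2*X*Y**2 + 3*X*Y*Z + 3*X*Z**2 + 3*Y**3 + 3*Y**2*Z + Y*Z**2 + 2*Z**3

deg(f) = 3.
Substitute x = X/Z, y = Y/Z into f, then multiply by Z^3.
  monomial 2·x^2·y^0 ↦ 2·X^2·Y^0·Z^1.
  monomial 2·x^1·y^2 ↦ 2·X^1·Y^2·Z^0.
  monomial 3·x^1·y^1 ↦ 3·X^1·Y^1·Z^1.
  monomial 3·x^1·y^0 ↦ 3·X^1·Y^0·Z^2.
  monomial 3·x^0·y^3 ↦ 3·X^0·Y^3·Z^0.
  monomial 3·x^0·y^2 ↦ 3·X^0·Y^2·Z^1.
  monomial 1·x^0·y^1 ↦ 1·X^0·Y^1·Z^2.
  monomial 2·x^0·y^0 ↦ 2·X^0·Y^0·Z^3.
Collecting: F(X, Y, Z) = 2*X**2*Z + 2*X*Y**2 + 3*X*Y*Z + 3*X*Z**2 + 3*Y**3 + 3*Y**2*Z + Y*Z**2 + 2*Z**3.


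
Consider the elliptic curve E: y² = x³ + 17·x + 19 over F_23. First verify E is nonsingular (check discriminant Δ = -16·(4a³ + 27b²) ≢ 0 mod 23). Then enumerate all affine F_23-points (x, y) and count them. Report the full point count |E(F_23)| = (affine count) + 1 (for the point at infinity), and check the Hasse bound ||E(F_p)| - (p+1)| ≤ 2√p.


Affine points = {(4, 6), (4, 17), (8, 0), (9, 2), (9, 21), (10, 4), (10, 19), (17, 0), (18, 4), (18, 19), (19, 5), (19, 18), (21, 0), (22, 1), (22, 22)}; affine count = 15; |E(F_23)| = 16.

Discriminant check: Δ ∝ 4a³ + 27b² = 4·17³ + 27·19² = 4·4913 + 27·361 ≡ 5 (mod 23). Nonzero ⇒ E is nonsingular.
For each x ∈ F_23, compute rhs = x³ + 17·x + 19 mod 23, then count y ∈ F_23 with y² ≡ rhs.
  x = 0: rhs = 19, matching y values: none (0 points).
  x = 1: rhs = 14, matching y values: none (0 points).
  x = 2: rhs = 15, matching y values: none (0 points).
  x = 3: rhs = 5, matching y values: none (0 points).
  x = 4: rhs = 13, matching y values: 6, 17 (2 points).
  x = 5: rhs = 22, matching y values: none (0 points).
  x = 6: rhs = 15, matching y values: none (0 points).
  x = 7: rhs = 21, matching y values: none (0 points).
  x = 8: rhs = 0, matching y values: 0 (1 points).
  x = 9: rhs = 4, matching y values: 2, 21 (2 points).
  x = 10: rhs = 16, matching y values: 4, 19 (2 points).
  x = 11: rhs = 19, matching y values: none (0 points).
  x = 12: rhs = 19, matching y values: none (0 points).
  x = 13: rhs = 22, matching y values: none (0 points).
  x = 14: rhs = 11, matching y values: none (0 points).
  x = 15: rhs = 15, matching y values: none (0 points).
  x = 16: rhs = 17, matching y values: none (0 points).
  x = 17: rhs = 0, matching y values: 0 (1 points).
  x = 18: rhs = 16, matching y values: 4, 19 (2 points).
  x = 19: rhs = 2, matching y values: 5, 18 (2 points).
  x = 20: rhs = 10, matching y values: none (0 points).
  x = 21: rhs = 0, matching y values: 0 (1 points).
  x = 22: rhs = 1, matching y values: 1, 22 (2 points).
Total affine count: 15.
Full point count |E(F_23)| = 15 + 1 = 16.
Hasse bound: |16 − (23+1)| = |-8| = 8 ≤ 2√23 ≈ 9.5917 ✓.


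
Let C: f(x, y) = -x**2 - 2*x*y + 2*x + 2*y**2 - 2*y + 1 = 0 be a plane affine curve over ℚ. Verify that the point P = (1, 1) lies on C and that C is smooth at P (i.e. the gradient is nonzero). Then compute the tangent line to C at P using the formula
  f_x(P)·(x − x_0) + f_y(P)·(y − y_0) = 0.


Tangent line at P: 2 - 2*x = 0.

Step 1: f(1, 1) = 0, so P lies on C.
Step 2: partial derivatives
  f_x(x, y) = -2*x - 2*y + 2, f_y(x, y) = -2*x + 4*y - 2.
  f_x(P) = -2, f_y(P) = 0 (gradient nonzero, so P is smooth).
Step 3: tangent line at P: -2·(x − 1) + 0·(y − 1) = 0.
Expanding: 2 - 2*x = 0.


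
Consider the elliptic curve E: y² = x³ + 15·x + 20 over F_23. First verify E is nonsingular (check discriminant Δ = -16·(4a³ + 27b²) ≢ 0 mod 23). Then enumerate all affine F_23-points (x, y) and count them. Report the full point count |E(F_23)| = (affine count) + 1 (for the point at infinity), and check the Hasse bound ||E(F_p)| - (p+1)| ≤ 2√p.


Affine points = {(1, 6), (1, 17), (2, 9), (2, 14), (3, 0), (4, 11), (4, 12), (5, 6), (5, 17), (6, 2), (6, 21), (7, 10), (7, 13), (8, 10), (8, 13), (15, 3), (15, 20), (16, 3), (16, 20), (17, 6), (17, 17), (18, 2), (18, 21), (22, 2), (22, 21)}; affine count = 25; |E(F_23)| = 26.

Discriminant check: Δ ∝ 4a³ + 27b² = 4·15³ + 27·20² = 4·3375 + 27·400 ≡ 12 (mod 23). Nonzero ⇒ E is nonsingular.
For each x ∈ F_23, compute rhs = x³ + 15·x + 20 mod 23, then count y ∈ F_23 with y² ≡ rhs.
  x = 0: rhs = 20, matching y values: none (0 points).
  x = 1: rhs = 13, matching y values: 6, 17 (2 points).
  x = 2: rhs = 12, matching y values: 9, 14 (2 points).
  x = 3: rhs = 0, matching y values: 0 (1 points).
  x = 4: rhs = 6, matching y values: 11, 12 (2 points).
  x = 5: rhs = 13, matching y values: 6, 17 (2 points).
  x = 6: rhs = 4, matching y values: 2, 21 (2 points).
  x = 7: rhs = 8, matching y values: 10, 13 (2 points).
  x = 8: rhs = 8, matching y values: 10, 13 (2 points).
  x = 9: rhs = 10, matching y values: none (0 points).
  x = 10: rhs = 20, matching y values: none (0 points).
  x = 11: rhs = 21, matching y values: none (0 points).
  x = 12: rhs = 19, matching y values: none (0 points).
  x = 13: rhs = 20, matching y values: none (0 points).
  x = 14: rhs = 7, matching y values: none (0 points).
  x = 15: rhs = 9, matching y values: 3, 20 (2 points).
  x = 16: rhs = 9, matching y values: 3, 20 (2 points).
  x = 17: rhs = 13, matching y values: 6, 17 (2 points).
  x = 18: rhs = 4, matching y values: 2, 21 (2 points).
  x = 19: rhs = 11, matching y values: none (0 points).
  x = 20: rhs = 17, matching y values: none (0 points).
  x = 21: rhs = 5, matching y values: none (0 points).
  x = 22: rhs = 4, matching y values: 2, 21 (2 points).
Total affine count: 25.
Full point count |E(F_23)| = 25 + 1 = 26.
Hasse bound: |26 − (23+1)| = |2| = 2 ≤ 2√23 ≈ 9.5917 ✓.


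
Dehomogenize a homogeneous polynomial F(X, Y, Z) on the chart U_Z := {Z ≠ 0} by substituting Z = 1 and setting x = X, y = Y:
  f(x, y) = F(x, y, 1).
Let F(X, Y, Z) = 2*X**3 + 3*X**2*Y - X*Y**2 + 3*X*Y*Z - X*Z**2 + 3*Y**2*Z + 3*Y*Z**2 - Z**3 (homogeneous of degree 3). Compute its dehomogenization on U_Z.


f(x, y) = 2*x**3 + 3*x**2*y - x*y**2 + 3*x*y - x + 3*y**2 + 3*y - 1

On U_Z we set Z = 1. Each monomial c·X^i·Y^j·Z^k in F becomes c·x^i·y^j·1^k = c·x^i·y^j.
Substituting Z = 1: F(X, Y, 1) = 2*x**3 + 3*x**2*y - x*y**2 + 3*x*y - x + 3*y**2 + 3*y - 1.
Note: deg(f) ≤ deg(F) = 3; strict inequality happens when F is divisible by Z (lost terms).


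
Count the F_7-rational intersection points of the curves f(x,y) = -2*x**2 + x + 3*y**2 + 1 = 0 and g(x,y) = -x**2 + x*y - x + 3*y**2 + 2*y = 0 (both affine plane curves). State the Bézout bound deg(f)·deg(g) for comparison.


Common zeros: {(0, 4), (2, 2)}; count = 2; Bézout bound = 4.

deg(f) = 2, deg(g) = 2, so Bézout bound = 4.
Scan x ∈ F_7. For each x, list the y ∈ F_7 with f(x, y) ≡ 0 and those with g(x, y) ≡ 0 (mod 7); the common zeros in that column are the intersection.
  x = 0: f ≡ 0 at y ∈ {3, 4}; g ≡ 0 at y ∈ {0, 4}; common: {4}.
  x = 1: f ≡ 0 at y ∈ {0}; g ≡ 0 at y ∈ ∅; common: ∅.
  x = 2: f ≡ 0 at y ∈ {2, 5}; g ≡ 0 at y ∈ {2, 6}; common: {2}.
  x = 3: f ≡ 0 at y ∈ {0}; g ≡ 0 at y ∈ {4, 6}; common: ∅.
  x = 4: f ≡ 0 at y ∈ {3, 4}; g ≡ 0 at y ∈ ∅; common: ∅.
  x = 5: f ≡ 0 at y ∈ ∅; g ≡ 0 at y ∈ ∅; common: ∅.
  x = 6: f ≡ 0 at y ∈ ∅; g ≡ 0 at y ∈ {0, 2}; common: ∅.
Collecting: common zeros = {(0, 4), (2, 2)}, so the count is 2.
Comparison with the Bézout bound: 2 ≤ 4 = deg(f)·deg(g), as expected for curves with no common component (the affine F_7-count falls short of the bound because intersections may lie at infinity, over extension fields, or carry multiplicity).


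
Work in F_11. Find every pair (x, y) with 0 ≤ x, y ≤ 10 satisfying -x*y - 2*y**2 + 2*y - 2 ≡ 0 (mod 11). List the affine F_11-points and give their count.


Affine F_11-points: {(5, 7), (5, 8), (6, 10), (7, 5), (7, 9), (8, 2), (8, 6), (9, 1), (10, 3), (10, 4)}; count = 10.

For each of the 121 pairs (x, y) ∈ F_11², evaluate f(x, y) mod 11. Record the zeros.
  x = 0: [0↦9, 1↦9, 2↦5, 3↦8, 4↦7, 5↦2, 6↦4, 7↦2, 8↦7, 9↦8, 10↦5]  zeros at y ∈ ∅
  x = 1: [0↦9, 1↦8, 2↦3, 3↦5, 4↦3, 5↦8, 6↦9, 7↦6, 8↦10, 9↦10, 10↦6]  zeros at y ∈ ∅
  x = 2: [0↦9, 1↦7, 2↦1, 3↦2, 4↦10, 5↦3, 6↦3, 7↦10, 8↦2, 9↦1, 10↦7]  zeros at y ∈ ∅
  x = 3: [0↦9, 1↦6, 2↦10, 3↦10, 4↦6, 5↦9, 6↦8, 7↦3, 8↦5, 9↦3, 10↦8]  zeros at y ∈ ∅
  x = 4: [0↦9, 1↦5, 2↦8, 3↦7, 4↦2, 5↦4, 6↦2, 7↦7, 8↦8, 9↦5, 10↦9]  zeros at y ∈ ∅
  x = 5: [0↦9, 1↦4, 2↦6, 3↦4, 4↦9, 5↦10, 6↦7, 7↦0, 8↦0, 9↦7, 10↦10]  zeros at y ∈ {7, 8}
  x = 6: [0↦9, 1↦3, 2↦4, 3↦1, 4↦5, 5↦5, 6↦1, 7↦4, 8↦3, 9↦9, 10↦0]  zeros at y ∈ {10}
  x = 7: [0↦9, 1↦2, 2↦2, 3↦9, 4↦1, 5↦0, 6↦6, 7↦8, 8↦6, 9↦0, 10↦1]  zeros at y ∈ {5, 9}
  x = 8: [0↦9, 1↦1, 2↦0, 3↦6, 4↦8, 5↦6, 6↦0, 7↦1, 8↦9, 9↦2, 10↦2]  zeros at y ∈ {2, 6}
  x = 9: [0↦9, 1↦0, 2↦9, 3↦3, 4↦4, 5↦1, 6↦5, 7↦5, 8↦1, 9↦4, 10↦3]  zeros at y ∈ {1}
  x = 10: [0↦9, 1↦10, 2↦7, 3↦0, 4↦0, 5↦7, 6↦10, 7↦9, 8↦4, 9↦6, 10↦4]  zeros at y ∈ {3, 4}
Collecting zeros: affine points = {(5, 7), (5, 8), (6, 10), (7, 5), (7, 9), (8, 2), (8, 6), (9, 1), (10, 3), (10, 4)}.
Total count |C(F_11)_aff| = 10.


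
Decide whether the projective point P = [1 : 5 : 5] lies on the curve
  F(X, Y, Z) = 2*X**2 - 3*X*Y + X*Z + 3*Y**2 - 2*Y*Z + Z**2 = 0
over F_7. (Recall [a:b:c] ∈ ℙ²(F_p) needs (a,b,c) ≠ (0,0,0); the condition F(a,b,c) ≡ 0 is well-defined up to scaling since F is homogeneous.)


F(1,5,5) ≡ 0 (mod 7); P is on the curve.

Evaluate F(1, 5, 5) term-by-term (mod 7).
  2*X**2 ↦ 2·1·1·1 = 2
  -3*X*Y ↦ -3·1·5·1 = -15
  X*Z ↦ 1·1·1·5 = 5
  3*Y**2 ↦ 3·1·25·1 = 75
  -2*Y*Z ↦ -2·1·5·5 = -50
  Z**2 ↦ 1·1·1·25 = 25
Sum: F(1, 5, 5) = (2) + (-15) + (5) + (75) + (-50) + (25) = 42.
Reducing mod 7: 42 ≡ 0 (mod 7).
Since F(a, b, c) ≡ 0 (mod 7), P lies on the curve.


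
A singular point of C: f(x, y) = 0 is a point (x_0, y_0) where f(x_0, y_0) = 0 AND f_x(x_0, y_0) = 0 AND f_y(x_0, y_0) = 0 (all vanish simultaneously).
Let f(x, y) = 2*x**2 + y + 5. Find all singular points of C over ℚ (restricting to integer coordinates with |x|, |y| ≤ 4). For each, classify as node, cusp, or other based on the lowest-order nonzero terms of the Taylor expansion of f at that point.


No singular points in the scanned grid; C is smooth there.

Compute partial derivatives:
  f_x = 4*x.
  f_y = 1.
f_y = 1 is a nonzero constant, so f_y never vanishes: no point (x, y) can satisfy f = f_x = f_y = 0. In particular no (x, y) ∈ {−4, ..., 4}² is singular; the curve is smooth.


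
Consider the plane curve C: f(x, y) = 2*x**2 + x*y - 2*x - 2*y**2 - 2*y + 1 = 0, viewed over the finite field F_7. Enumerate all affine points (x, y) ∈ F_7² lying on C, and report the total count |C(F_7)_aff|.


Affine F_7-points: {(1, 4), (1, 6), (3, 2), (4, 2), (4, 6), (5, 1), (5, 4), (6, 1)}; count = 8.

For each of the 49 pairs (x, y) ∈ F_7², evaluate f(x, y) mod 7. Record the zeros.
  x = 0: [0↦1, 1↦4, 2↦3, 3↦5, 4↦3, 5↦4, 6↦1]  zeros at y ∈ ∅
  x = 1: [0↦1, 1↦5, 2↦5, 3↦1, 4↦0, 5↦2, 6↦0]  zeros at y ∈ {4, 6}
  x = 2: [0↦5, 1↦3, 2↦4, 3↦1, 4↦1, 5↦4, 6↦3]  zeros at y ∈ ∅
  x = 3: [0↦6, 1↦5, 2↦0, 3↦5, 4↦6, 5↦3, 6↦3]  zeros at y ∈ {2}
  x = 4: [0↦4, 1↦4, 2↦0, 3↦6, 4↦1, 5↦6, 6↦0]  zeros at y ∈ {2, 6}
  x = 5: [0↦6, 1↦0, 2↦4, 3↦4, 4↦0, 5↦6, 6↦1]  zeros at y ∈ {1, 4}
  x = 6: [0↦5, 1↦0, 2↦5, 3↦6, 4↦3, 5↦3, 6↦6]  zeros at y ∈ {1}
Collecting zeros: affine points = {(1, 4), (1, 6), (3, 2), (4, 2), (4, 6), (5, 1), (5, 4), (6, 1)}.
Total count |C(F_7)_aff| = 8.


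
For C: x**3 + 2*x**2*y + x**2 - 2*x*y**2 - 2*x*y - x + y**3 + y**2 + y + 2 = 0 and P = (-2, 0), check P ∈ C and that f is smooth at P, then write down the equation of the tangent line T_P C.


Tangent line at P: 7*x + 13*y + 14 = 0.

Step 1: f(-2, 0) = 0, so P lies on C.
Step 2: partial derivatives
  f_x(x, y) = 3*x**2 + 4*x*y + 2*x - 2*y**2 - 2*y - 1, f_y(x, y) = 2*x**2 - 4*x*y - 2*x + 3*y**2 + 2*y + 1.
  f_x(P) = 7, f_y(P) = 13 (gradient nonzero, so P is smooth).
Step 3: tangent line at P: 7·(x − -2) + 13·(y − 0) = 0.
Expanding: 7*x + 13*y + 14 = 0.


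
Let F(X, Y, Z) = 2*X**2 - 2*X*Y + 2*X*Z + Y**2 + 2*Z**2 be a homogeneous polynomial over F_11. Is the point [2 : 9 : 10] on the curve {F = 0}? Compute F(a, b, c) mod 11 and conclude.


F(2,9,10) ≡ 7 (mod 11); P is NOT on the curve.

Evaluate F(2, 9, 10) term-by-term (mod 11).
  2*X**2 ↦ 2·4·1·1 = 8
  -2*X*Y ↦ -2·2·9·1 = -36
  2*X*Z ↦ 2·2·1·10 = 40
  Y**2 ↦ 1·1·81·1 = 81
  2*Z**2 ↦ 2·1·1·100 = 200
Sum: F(2, 9, 10) = (8) + (-36) + (40) + (81) + (200) = 293.
Reducing mod 11: 293 ≡ 7 (mod 11).
Since F(a, b, c) ≡ 7 ≠ 0 (mod 11), P does NOT lie on the curve.


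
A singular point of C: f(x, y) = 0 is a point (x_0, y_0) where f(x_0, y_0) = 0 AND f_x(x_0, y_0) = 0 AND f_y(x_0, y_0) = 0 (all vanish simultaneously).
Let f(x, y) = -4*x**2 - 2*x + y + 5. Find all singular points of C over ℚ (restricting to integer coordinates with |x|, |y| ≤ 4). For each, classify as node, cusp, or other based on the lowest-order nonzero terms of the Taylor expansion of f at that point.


No singular points in the scanned grid; C is smooth there.

Compute partial derivatives:
  f_x = -8*x - 2.
  f_y = 1.
f_y = 1 is a nonzero constant, so f_y never vanishes: no point (x, y) can satisfy f = f_x = f_y = 0. In particular no (x, y) ∈ {−4, ..., 4}² is singular; the curve is smooth.
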